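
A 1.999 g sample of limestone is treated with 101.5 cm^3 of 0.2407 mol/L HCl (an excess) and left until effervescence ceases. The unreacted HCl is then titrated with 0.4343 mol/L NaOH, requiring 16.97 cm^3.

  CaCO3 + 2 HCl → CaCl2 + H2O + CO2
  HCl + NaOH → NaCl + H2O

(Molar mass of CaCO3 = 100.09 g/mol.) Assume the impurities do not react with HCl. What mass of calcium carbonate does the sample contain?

n(HCl) added = 0.1015 × 0.2407 = 0.02443 mol
n(NaOH) used in back-titration = 0.01697 × 0.4343 = 7.370 × 10^-3 mol
n(HCl) left over = 7.370 × 10^-3 mol (1:1 ratio)
n(HCl) consumed by analyte = 0.02443 − 7.370 × 10^-3 = 0.01706 mol
From the 1:2 ratio, n(CaCO3) = 1/2 × 0.01706 = 8.530 × 10^-3 mol
mass of CaCO3 = 8.530 × 10^-3 × 100.09 = 0.8538 g

0.8538 g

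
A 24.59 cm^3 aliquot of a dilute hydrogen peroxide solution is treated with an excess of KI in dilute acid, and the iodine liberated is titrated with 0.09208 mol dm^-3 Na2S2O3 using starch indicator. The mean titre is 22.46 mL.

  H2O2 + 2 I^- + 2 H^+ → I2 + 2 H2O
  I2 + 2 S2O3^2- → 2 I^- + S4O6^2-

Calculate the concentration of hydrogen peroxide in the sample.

n(S2O3^2-) = 0.02246 × 0.09208 = 2.068 × 10^-3 mol
n(I2) = n(S2O3^2-)/2 = 1.034 × 10^-3 mol
n(H2O2) in the aliquot = 1.034 × 10^-3 mol (1:1 ratio)
[H2O2] = 1.034 × 10^-3 / 0.02459 = 0.04205 mol/L

0.04205 mol/L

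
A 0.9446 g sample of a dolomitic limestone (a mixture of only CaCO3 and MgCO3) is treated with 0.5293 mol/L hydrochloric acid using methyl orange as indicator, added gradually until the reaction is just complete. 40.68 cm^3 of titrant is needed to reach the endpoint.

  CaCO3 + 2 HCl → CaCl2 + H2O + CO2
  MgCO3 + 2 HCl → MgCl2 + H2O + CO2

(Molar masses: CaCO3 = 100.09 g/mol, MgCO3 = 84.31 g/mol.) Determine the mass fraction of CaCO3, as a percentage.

24.79 %

n(HCl) = 0.04068 × 0.5293 = 0.02153 mol
Let x = n(CaCO3), y = n(MgCO3).
Titrant: 2x + 2y = 0.02153;  mass: 100.09x + 84.31y = 0.9446
Solving, x = 2.340 × 10^-3 mol, y = 8.426 × 10^-3 mol
mass of CaCO3 = 2.340 × 10^-3 × 100.09 = 0.2342 g
% CaCO3 = 0.2342 / 0.9446 × 100 = 24.79 %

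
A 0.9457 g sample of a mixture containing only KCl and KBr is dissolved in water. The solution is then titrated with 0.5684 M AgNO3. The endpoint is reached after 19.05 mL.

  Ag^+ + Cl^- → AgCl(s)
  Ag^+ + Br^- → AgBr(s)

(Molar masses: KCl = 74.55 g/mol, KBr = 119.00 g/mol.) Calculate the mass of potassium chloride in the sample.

n(AgNO3) = 0.01905 × 0.5684 = 0.01083 mol
Let x = n(KCl), y = n(KBr).
Titrant: 1x + 1y = 0.01083;  mass: 74.55x + 119.00y = 0.9457
Solving, x = 7.713 × 10^-3 mol, y = 3.115 × 10^-3 mol
mass of KCl = 7.713 × 10^-3 × 74.55 = 0.5750 g

0.5750 g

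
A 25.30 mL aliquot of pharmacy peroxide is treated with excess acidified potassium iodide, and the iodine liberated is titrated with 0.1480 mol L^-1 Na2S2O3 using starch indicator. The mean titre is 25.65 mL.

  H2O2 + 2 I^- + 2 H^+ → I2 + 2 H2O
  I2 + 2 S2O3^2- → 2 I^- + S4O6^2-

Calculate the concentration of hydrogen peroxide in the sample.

0.07502 mol/L

n(S2O3^2-) = 0.02565 × 0.1480 = 3.796 × 10^-3 mol
n(I2) = n(S2O3^2-)/2 = 1.898 × 10^-3 mol
n(H2O2) in the aliquot = 1.898 × 10^-3 mol (1:1 ratio)
[H2O2] = 1.898 × 10^-3 / 0.02530 = 0.07502 mol/L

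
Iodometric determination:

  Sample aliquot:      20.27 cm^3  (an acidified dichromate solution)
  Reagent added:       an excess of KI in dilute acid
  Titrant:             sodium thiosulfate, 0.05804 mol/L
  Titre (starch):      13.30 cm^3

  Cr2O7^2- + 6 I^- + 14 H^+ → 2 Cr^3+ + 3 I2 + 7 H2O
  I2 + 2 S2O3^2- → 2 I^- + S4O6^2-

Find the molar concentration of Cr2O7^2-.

n(S2O3^2-) = 0.01330 × 0.05804 = 7.719 × 10^-4 mol
n(I2) = n(S2O3^2-)/2 = 3.860 × 10^-4 mol
From the 1:3 ratio, n(Cr2O7^2-) in the aliquot = 1/3 × 3.860 × 10^-4 = 1.287 × 10^-4 mol
[Cr2O7^2-] = 1.287 × 10^-4 / 0.02027 = 0.006347 mol/L

0.006347 mol/L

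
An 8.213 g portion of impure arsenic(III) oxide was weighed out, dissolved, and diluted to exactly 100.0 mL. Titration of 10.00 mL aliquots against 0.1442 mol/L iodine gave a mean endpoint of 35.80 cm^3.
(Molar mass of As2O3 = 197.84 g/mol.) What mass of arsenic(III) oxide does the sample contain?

As2O3 + 2 I2 + 2 H2O → As2O5 + 4 HI
n(I2) per titration = 0.03580 × 0.1442 = 5.162 × 10^-3 mol
From the 1:2 ratio, n(As2O3) in each aliquot = 1/2 × 5.162 × 10^-3 = 2.581 × 10^-3 mol
n(As2O3) in the whole flask = 2.581 × 10^-3 × 100.0/10.00 = 0.02581 mol
mass of As2O3 = 0.02581 × 197.84 = 5.107 g

5.107 g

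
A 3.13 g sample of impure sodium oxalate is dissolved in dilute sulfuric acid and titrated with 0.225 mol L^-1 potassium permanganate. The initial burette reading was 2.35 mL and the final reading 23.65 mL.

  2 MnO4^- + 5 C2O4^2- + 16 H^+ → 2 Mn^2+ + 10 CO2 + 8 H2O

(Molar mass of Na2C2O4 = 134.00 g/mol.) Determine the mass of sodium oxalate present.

1.61 g

n(KMnO4) = 0.0213 L × 0.225 mol/L = 4.79 × 10^-3 mol
From the 5:2 ratio, n(Na2C2O4) = 5/2 × 4.79 × 10^-3 = 0.0120 mol
mass of Na2C2O4 = 0.0120 × 134.00 g/mol = 1.61 g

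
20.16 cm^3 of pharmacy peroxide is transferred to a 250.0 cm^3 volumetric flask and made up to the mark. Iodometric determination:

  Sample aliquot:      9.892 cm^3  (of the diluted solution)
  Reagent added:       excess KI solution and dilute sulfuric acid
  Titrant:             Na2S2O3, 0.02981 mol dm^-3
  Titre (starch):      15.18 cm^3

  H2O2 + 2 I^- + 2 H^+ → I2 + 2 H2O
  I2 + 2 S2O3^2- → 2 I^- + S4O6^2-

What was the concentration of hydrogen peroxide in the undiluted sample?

0.2836 mol/L

n(S2O3^2-) = 0.01518 × 0.02981 = 4.525 × 10^-4 mol
n(I2) = n(S2O3^2-)/2 = 2.263 × 10^-4 mol
n(H2O2) in the aliquot = 2.263 × 10^-4 mol (1:1 ratio)
[H2O2]_dilute = 2.263 × 10^-4 / 0.009892 = 0.02287 mol/L
[H2O2]_original = 0.02287 × 250.0/20.16 = 0.2836 mol/L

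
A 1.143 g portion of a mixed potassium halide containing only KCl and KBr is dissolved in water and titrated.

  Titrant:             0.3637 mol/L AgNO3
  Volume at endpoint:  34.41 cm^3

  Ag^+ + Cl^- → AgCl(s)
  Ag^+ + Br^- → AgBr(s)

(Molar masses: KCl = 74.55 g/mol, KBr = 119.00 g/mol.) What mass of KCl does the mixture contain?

0.5808 g

n(AgNO3) = 0.03441 × 0.3637 = 0.01251 mol
Let x = n(KCl), y = n(KBr).
Titrant: 1x + 1y = 0.01251;  mass: 74.55x + 119.00y = 1.143
Solving, x = 7.790 × 10^-3 mol, y = 4.725 × 10^-3 mol
mass of KCl = 7.790 × 10^-3 × 74.55 = 0.5808 g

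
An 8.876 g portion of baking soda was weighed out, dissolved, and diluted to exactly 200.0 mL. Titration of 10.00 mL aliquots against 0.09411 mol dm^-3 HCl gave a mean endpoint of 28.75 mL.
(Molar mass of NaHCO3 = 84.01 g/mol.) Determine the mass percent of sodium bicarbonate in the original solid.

51.22 %

NaHCO3 + HCl → NaCl + H2O + CO2
n(HCl) per titration = 0.02875 × 0.09411 = 2.706 × 10^-3 mol
n(NaHCO3) in each aliquot = 2.706 × 10^-3 mol (1:1 ratio)
n(NaHCO3) in the whole flask = 2.706 × 10^-3 × 200.0/10.00 = 0.05411 mol
mass of NaHCO3 = 0.05411 × 84.01 = 4.546 g
% NaHCO3 = 4.546 / 8.876 × 100 = 51.22 %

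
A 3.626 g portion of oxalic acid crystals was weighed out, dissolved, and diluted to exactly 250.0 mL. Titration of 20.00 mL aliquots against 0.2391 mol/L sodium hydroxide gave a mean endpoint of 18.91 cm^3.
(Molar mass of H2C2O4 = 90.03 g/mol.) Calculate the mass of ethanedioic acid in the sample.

H2C2O4 + 2 NaOH → Na2C2O4 + 2 H2O
n(NaOH) per titration = 0.01891 × 0.2391 = 4.521 × 10^-3 mol
From the 1:2 ratio, n(H2C2O4) in each aliquot = 1/2 × 4.521 × 10^-3 = 2.261 × 10^-3 mol
n(H2C2O4) in the whole flask = 2.261 × 10^-3 × 250.0/20.00 = 0.02826 mol
mass of H2C2O4 = 0.02826 × 90.03 = 2.544 g

2.544 g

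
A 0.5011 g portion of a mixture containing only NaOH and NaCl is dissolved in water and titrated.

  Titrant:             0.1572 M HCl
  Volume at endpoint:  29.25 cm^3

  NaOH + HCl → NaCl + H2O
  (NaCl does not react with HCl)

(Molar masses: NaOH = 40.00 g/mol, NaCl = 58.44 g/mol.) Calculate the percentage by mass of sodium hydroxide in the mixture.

n(HCl) = 0.02925 × 0.1572 = 4.598 × 10^-3 mol
Let x = n(NaOH), y = n(NaCl).
Titrant: 1x = 4.598 × 10^-3;  mass: 40.00x + 58.44y = 0.5011
Solving, x = 4.598 × 10^-3 mol, y = 5.427 × 10^-3 mol
mass of NaOH = 4.598 × 10^-3 × 40.00 = 0.1839 g
% NaOH = 0.1839 / 0.5011 × 100 = 36.70 %

36.70 %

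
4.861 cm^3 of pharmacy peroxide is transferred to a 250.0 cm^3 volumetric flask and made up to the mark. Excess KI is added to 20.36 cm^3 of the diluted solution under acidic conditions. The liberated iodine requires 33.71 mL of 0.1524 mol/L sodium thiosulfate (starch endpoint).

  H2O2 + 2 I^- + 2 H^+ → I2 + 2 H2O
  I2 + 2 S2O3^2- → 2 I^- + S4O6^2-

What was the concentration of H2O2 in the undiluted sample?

6.489 mol/L

n(S2O3^2-) = 0.03371 × 0.1524 = 5.137 × 10^-3 mol
n(I2) = n(S2O3^2-)/2 = 2.569 × 10^-3 mol
n(H2O2) in the aliquot = 2.569 × 10^-3 mol (1:1 ratio)
[H2O2]_dilute = 2.569 × 10^-3 / 0.02036 = 0.1262 mol/L
[H2O2]_original = 0.1262 × 250.0/4.861 = 6.489 mol/L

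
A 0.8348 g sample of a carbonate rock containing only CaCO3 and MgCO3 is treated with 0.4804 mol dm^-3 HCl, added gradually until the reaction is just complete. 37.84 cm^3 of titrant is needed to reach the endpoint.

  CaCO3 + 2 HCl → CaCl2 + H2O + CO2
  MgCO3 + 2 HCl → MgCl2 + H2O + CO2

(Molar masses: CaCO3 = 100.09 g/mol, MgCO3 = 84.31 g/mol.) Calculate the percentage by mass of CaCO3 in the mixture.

52.04 %

n(HCl) = 0.03784 × 0.4804 = 0.01818 mol
Let x = n(CaCO3), y = n(MgCO3).
Titrant: 2x + 2y = 0.01818;  mass: 100.09x + 84.31y = 0.8348
Solving, x = 4.340 × 10^-3 mol, y = 4.749 × 10^-3 mol
mass of CaCO3 = 4.340 × 10^-3 × 100.09 = 0.4344 g
% CaCO3 = 0.4344 / 0.8348 × 100 = 52.04 %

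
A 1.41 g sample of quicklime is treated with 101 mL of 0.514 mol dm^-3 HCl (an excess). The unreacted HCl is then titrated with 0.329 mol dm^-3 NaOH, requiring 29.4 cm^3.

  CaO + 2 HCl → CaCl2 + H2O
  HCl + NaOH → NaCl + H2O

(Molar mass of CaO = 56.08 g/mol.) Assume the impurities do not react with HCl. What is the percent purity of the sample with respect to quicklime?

84.0 %

n(HCl) added = 0.101 × 0.514 = 0.0519 mol
n(NaOH) used in back-titration = 0.0294 × 0.329 = 9.67 × 10^-3 mol
n(HCl) left over = 9.67 × 10^-3 mol (1:1 ratio)
n(HCl) consumed by analyte = 0.0519 − 9.67 × 10^-3 = 0.0422 mol
From the 1:2 ratio, n(CaO) = 1/2 × 0.0422 = 0.0211 mol
mass of CaO = 0.0211 × 56.08 = 1.18 g
% CaO = 1.18 / 1.41 × 100 = 84.0 %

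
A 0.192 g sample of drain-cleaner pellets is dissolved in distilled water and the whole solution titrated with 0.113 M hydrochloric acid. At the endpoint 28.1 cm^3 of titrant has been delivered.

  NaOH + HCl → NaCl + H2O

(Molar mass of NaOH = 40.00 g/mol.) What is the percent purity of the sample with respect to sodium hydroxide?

n(HCl) = 0.0281 L × 0.113 mol/L = 3.18 × 10^-3 mol
n(NaOH) = 3.18 × 10^-3 mol (1:1 ratio)
mass of NaOH = 3.18 × 10^-3 × 40.00 g/mol = 0.127 g
% NaOH = 0.127 / 0.192 × 100 = 66.2 %

66.2 %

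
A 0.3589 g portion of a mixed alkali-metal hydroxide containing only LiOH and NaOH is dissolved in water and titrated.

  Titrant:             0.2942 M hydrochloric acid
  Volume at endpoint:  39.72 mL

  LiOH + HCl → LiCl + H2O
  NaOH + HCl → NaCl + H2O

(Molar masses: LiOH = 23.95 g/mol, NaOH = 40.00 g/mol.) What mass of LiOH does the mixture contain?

0.1619 g

n(HCl) = 0.03972 × 0.2942 = 0.01169 mol
Let x = n(LiOH), y = n(NaOH).
Titrant: 1x + 1y = 0.01169;  mass: 23.95x + 40.00y = 0.3589
Solving, x = 6.762 × 10^-3 mol, y = 4.924 × 10^-3 mol
mass of LiOH = 6.762 × 10^-3 × 23.95 = 0.1619 g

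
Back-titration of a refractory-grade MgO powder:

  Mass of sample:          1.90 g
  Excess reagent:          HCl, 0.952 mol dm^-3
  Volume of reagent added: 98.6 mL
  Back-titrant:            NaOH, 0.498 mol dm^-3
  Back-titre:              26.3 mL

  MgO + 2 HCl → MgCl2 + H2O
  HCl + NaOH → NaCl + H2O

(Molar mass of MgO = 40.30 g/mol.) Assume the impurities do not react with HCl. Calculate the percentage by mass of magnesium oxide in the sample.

n(HCl) added = 0.0986 × 0.952 = 0.0939 mol
n(NaOH) used in back-titration = 0.0263 × 0.498 = 0.0131 mol
n(HCl) left over = 0.0131 mol (1:1 ratio)
n(HCl) consumed by analyte = 0.0939 − 0.0131 = 0.0808 mol
From the 1:2 ratio, n(MgO) = 1/2 × 0.0808 = 0.0404 mol
mass of MgO = 0.0404 × 40.30 = 1.63 g
% MgO = 1.63 / 1.90 × 100 = 85.7 %

85.7 %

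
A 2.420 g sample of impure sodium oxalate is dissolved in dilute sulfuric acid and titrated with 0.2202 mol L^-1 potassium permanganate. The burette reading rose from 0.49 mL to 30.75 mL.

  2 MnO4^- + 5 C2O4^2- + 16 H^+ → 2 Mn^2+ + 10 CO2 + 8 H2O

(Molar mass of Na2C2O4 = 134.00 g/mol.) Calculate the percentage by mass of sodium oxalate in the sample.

n(KMnO4) = 0.03026 L × 0.2202 mol/L = 6.663 × 10^-3 mol
From the 5:2 ratio, n(Na2C2O4) = 5/2 × 6.663 × 10^-3 = 0.01666 mol
mass of Na2C2O4 = 0.01666 × 134.00 g/mol = 2.232 g
% Na2C2O4 = 2.232 / 2.420 × 100 = 92.24 %

92.24 %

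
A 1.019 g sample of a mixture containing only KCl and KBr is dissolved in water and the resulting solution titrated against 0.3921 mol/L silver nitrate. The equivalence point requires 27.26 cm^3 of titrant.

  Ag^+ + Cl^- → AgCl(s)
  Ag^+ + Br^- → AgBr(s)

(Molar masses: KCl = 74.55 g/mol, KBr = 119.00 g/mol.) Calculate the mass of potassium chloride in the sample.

n(AgNO3) = 0.02726 × 0.3921 = 0.01069 mol
Let x = n(KCl), y = n(KBr).
Titrant: 1x + 1y = 0.01069;  mass: 74.55x + 119.00y = 1.019
Solving, x = 5.691 × 10^-3 mol, y = 4.998 × 10^-3 mol
mass of KCl = 5.691 × 10^-3 × 74.55 = 0.4242 g

0.4242 g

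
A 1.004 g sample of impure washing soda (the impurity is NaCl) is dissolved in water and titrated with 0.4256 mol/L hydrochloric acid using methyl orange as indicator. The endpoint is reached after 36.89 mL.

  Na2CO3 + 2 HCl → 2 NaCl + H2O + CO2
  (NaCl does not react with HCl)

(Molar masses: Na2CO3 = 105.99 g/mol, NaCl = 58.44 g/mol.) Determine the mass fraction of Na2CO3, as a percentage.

n(HCl) = 0.03689 × 0.4256 = 0.01570 mol
Let x = n(Na2CO3), y = n(NaCl).
Titrant: 2x = 0.01570;  mass: 105.99x + 58.44y = 1.004
Solving, x = 7.850 × 10^-3 mol, y = 2.942 × 10^-3 mol
mass of Na2CO3 = 7.850 × 10^-3 × 105.99 = 0.8320 g
% Na2CO3 = 0.8320 / 1.004 × 100 = 82.87 %

82.87 %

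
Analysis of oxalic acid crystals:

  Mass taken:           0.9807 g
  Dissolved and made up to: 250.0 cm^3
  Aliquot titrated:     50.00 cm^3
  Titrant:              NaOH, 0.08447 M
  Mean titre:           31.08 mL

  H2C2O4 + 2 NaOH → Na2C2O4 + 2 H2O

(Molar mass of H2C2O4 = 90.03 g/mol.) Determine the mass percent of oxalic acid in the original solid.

60.25 %

n(NaOH) per titration = 0.03108 × 0.08447 = 2.625 × 10^-3 mol
From the 1:2 ratio, n(H2C2O4) in each aliquot = 1/2 × 2.625 × 10^-3 = 1.313 × 10^-3 mol
n(H2C2O4) in the whole flask = 1.313 × 10^-3 × 250.0/50.00 = 6.563 × 10^-3 mol
mass of H2C2O4 = 6.563 × 10^-3 × 90.03 = 0.5909 g
% H2C2O4 = 0.5909 / 0.9807 × 100 = 60.25 %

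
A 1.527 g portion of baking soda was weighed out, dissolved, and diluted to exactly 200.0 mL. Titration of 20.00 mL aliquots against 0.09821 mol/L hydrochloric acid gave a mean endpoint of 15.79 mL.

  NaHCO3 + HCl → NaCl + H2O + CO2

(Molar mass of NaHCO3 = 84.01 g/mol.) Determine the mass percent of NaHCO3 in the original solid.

85.32 %

n(HCl) per titration = 0.01579 × 0.09821 = 1.551 × 10^-3 mol
n(NaHCO3) in each aliquot = 1.551 × 10^-3 mol (1:1 ratio)
n(NaHCO3) in the whole flask = 1.551 × 10^-3 × 200.0/20.00 = 0.01551 mol
mass of NaHCO3 = 0.01551 × 84.01 = 1.303 g
% NaHCO3 = 1.303 / 1.527 × 100 = 85.32 %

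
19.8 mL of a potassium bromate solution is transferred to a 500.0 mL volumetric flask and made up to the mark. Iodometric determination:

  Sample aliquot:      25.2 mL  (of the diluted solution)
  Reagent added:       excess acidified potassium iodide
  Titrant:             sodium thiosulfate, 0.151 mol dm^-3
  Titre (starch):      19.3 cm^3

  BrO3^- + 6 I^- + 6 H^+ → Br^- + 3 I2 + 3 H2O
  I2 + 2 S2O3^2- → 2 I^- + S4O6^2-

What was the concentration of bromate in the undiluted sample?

0.487 mol/L

n(S2O3^2-) = 0.0193 × 0.151 = 2.91 × 10^-3 mol
n(I2) = n(S2O3^2-)/2 = 1.46 × 10^-3 mol
From the 1:3 ratio, n(BrO3^-) in the aliquot = 1/3 × 1.46 × 10^-3 = 4.86 × 10^-4 mol
[BrO3^-]_dilute = 4.86 × 10^-4 / 0.0252 = 0.0193 mol/L
[BrO3^-]_original = 0.0193 × 500.0/19.8 = 0.487 mol/L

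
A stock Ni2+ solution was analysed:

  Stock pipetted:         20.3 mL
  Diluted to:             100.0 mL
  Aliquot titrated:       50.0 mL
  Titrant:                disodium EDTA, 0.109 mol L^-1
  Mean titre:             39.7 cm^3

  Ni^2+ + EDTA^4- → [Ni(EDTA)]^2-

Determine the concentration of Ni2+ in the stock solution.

0.426 mol/L

n(EDTA) = 0.0397 × 0.109 = 4.33 × 10^-3 mol
n(Ni2+) in the aliquot = 4.33 × 10^-3 mol (1:1 ratio)
[Ni2+]_dilute = 4.33 × 10^-3 / 0.0500 = 0.0865 mol/L
Dilution factor = 100.0 / 20.3 = 4.926
[Ni2+]_stock = 0.0865 × 4.926 = 0.426 mol/L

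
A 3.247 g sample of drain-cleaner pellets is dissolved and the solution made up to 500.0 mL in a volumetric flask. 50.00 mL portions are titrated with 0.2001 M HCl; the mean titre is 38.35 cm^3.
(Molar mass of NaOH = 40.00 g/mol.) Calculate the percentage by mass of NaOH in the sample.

NaOH + HCl → NaCl + H2O
n(HCl) per titration = 0.03835 × 0.2001 = 7.674 × 10^-3 mol
n(NaOH) in each aliquot = 7.674 × 10^-3 mol (1:1 ratio)
n(NaOH) in the whole flask = 7.674 × 10^-3 × 500.0/50.00 = 0.07674 mol
mass of NaOH = 0.07674 × 40.00 = 3.070 g
% NaOH = 3.070 / 3.247 × 100 = 94.53 %

94.53 %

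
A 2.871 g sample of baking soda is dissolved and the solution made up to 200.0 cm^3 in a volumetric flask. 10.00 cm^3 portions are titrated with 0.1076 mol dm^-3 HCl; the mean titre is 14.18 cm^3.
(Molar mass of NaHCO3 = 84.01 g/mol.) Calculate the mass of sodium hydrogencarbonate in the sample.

NaHCO3 + HCl → NaCl + H2O + CO2
n(HCl) per titration = 0.01418 × 0.1076 = 1.526 × 10^-3 mol
n(NaHCO3) in each aliquot = 1.526 × 10^-3 mol (1:1 ratio)
n(NaHCO3) in the whole flask = 1.526 × 10^-3 × 200.0/10.00 = 0.03052 mol
mass of NaHCO3 = 0.03052 × 84.01 = 2.564 g

2.564 g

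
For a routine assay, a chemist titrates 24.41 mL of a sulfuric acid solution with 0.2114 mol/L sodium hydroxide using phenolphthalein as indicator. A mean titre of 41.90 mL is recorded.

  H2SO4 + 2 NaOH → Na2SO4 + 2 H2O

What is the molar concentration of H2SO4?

n(NaOH) = 0.04190 L × 0.2114 mol/L = 8.858 × 10^-3 mol
From the 1:2 mole ratio, n(H2SO4) = 1/2 × 8.858 × 10^-3 = 4.429 × 10^-3 mol
[H2SO4] = 4.429 × 10^-3 mol / 0.02441 L = 0.1814 mol/L

0.1814 mol/L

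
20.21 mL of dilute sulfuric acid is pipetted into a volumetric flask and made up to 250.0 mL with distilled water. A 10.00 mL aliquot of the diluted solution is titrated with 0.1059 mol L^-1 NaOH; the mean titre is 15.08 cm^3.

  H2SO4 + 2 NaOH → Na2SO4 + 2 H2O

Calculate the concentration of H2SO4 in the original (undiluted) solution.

0.9877 mol/L

n(NaOH) = 0.01508 × 0.1059 = 1.597 × 10^-3 mol
From the 1:2 ratio, n(H2SO4) in the aliquot = 1/2 × 1.597 × 10^-3 = 7.985 × 10^-4 mol
[H2SO4]_dilute = 7.985 × 10^-4 / 0.01000 = 0.07985 mol/L
Dilution factor = 250.0 / 20.21 = 12.37
[H2SO4]_stock = 0.07985 × 12.37 = 0.9877 mol/L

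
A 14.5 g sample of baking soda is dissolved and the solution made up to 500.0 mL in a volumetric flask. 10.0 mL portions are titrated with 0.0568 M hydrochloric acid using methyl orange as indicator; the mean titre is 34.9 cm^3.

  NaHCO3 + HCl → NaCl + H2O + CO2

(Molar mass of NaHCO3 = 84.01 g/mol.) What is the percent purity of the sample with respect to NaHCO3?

n(HCl) per titration = 0.0349 × 0.0568 = 1.98 × 10^-3 mol
n(NaHCO3) in each aliquot = 1.98 × 10^-3 mol (1:1 ratio)
n(NaHCO3) in the whole flask = 1.98 × 10^-3 × 500.0/10.0 = 0.0991 mol
mass of NaHCO3 = 0.0991 × 84.01 = 8.33 g
% NaHCO3 = 8.33 / 14.5 × 100 = 57.4 %

57.4 %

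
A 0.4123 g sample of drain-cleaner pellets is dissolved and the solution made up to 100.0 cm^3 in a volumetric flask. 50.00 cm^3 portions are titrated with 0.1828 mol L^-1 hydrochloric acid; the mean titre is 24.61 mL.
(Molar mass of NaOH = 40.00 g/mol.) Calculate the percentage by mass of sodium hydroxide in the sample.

NaOH + HCl → NaCl + H2O
n(HCl) per titration = 0.02461 × 0.1828 = 4.499 × 10^-3 mol
n(NaOH) in each aliquot = 4.499 × 10^-3 mol (1:1 ratio)
n(NaOH) in the whole flask = 4.499 × 10^-3 × 100.0/50.00 = 8.997 × 10^-3 mol
mass of NaOH = 8.997 × 10^-3 × 40.00 = 0.3599 g
% NaOH = 0.3599 / 0.4123 × 100 = 87.29 %

87.29 %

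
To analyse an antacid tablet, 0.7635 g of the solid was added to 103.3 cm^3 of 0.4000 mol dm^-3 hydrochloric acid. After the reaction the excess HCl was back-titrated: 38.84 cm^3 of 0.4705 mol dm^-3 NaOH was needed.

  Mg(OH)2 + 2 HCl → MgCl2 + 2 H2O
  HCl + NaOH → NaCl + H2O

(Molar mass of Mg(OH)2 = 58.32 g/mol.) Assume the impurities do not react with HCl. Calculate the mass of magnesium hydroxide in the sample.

n(HCl) added = 0.1033 × 0.4000 = 0.04132 mol
n(NaOH) used in back-titration = 0.03884 × 0.4705 = 0.01827 mol
n(HCl) left over = 0.01827 mol (1:1 ratio)
n(HCl) consumed by analyte = 0.04132 − 0.01827 = 0.02305 mol
From the 1:2 ratio, n(Mg(OH)2) = 1/2 × 0.02305 = 0.01152 mol
mass of Mg(OH)2 = 0.01152 × 58.32 = 0.6720 g

0.6720 g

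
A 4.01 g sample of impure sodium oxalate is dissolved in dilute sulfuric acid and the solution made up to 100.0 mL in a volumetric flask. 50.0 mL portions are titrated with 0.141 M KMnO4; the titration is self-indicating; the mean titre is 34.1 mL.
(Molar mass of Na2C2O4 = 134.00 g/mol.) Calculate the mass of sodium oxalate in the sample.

2 MnO4^- + 5 C2O4^2- + 16 H^+ → 2 Mn^2+ + 10 CO2 + 8 H2O
n(KMnO4) per titration = 0.0341 × 0.141 = 4.81 × 10^-3 mol
From the 5:2 ratio, n(Na2C2O4) in each aliquot = 5/2 × 4.81 × 10^-3 = 0.0120 mol
n(Na2C2O4) in the whole flask = 0.0120 × 100.0/50.0 = 0.0240 mol
mass of Na2C2O4 = 0.0240 × 134.00 = 3.22 g

3.22 g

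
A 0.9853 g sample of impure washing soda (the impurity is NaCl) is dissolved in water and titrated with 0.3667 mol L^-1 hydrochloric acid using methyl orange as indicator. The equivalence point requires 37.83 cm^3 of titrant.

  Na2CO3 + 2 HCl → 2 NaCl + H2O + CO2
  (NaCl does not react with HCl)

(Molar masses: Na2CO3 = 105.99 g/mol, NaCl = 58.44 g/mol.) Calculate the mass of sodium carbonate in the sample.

n(HCl) = 0.03783 × 0.3667 = 0.01387 mol
Let x = n(Na2CO3), y = n(NaCl).
Titrant: 2x = 0.01387;  mass: 105.99x + 58.44y = 0.9853
Solving, x = 6.936 × 10^-3 mol, y = 4.280 × 10^-3 mol
mass of Na2CO3 = 6.936 × 10^-3 × 105.99 = 0.7352 g

0.7352 g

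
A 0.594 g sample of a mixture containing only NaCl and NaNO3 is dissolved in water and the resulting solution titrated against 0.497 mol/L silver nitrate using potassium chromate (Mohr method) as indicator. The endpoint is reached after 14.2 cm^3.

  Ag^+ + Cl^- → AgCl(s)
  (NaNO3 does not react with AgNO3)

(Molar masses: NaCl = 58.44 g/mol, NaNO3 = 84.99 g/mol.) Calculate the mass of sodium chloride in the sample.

n(AgNO3) = 0.0142 × 0.497 = 7.06 × 10^-3 mol
Let x = n(NaCl), y = n(NaNO3).
Titrant: 1x = 7.06 × 10^-3;  mass: 58.44x + 84.99y = 0.594
Solving, x = 7.06 × 10^-3 mol, y = 2.14 × 10^-3 mol
mass of NaCl = 7.06 × 10^-3 × 58.44 = 0.412 g

0.412 g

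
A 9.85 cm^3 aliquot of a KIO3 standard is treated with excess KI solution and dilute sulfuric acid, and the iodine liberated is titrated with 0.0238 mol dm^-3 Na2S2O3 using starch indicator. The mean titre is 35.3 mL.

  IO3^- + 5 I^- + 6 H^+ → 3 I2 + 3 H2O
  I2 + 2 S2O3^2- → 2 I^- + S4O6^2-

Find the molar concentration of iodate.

0.0142 mol/L

n(S2O3^2-) = 0.0353 × 0.0238 = 8.40 × 10^-4 mol
n(I2) = n(S2O3^2-)/2 = 4.20 × 10^-4 mol
From the 1:3 ratio, n(IO3^-) in the aliquot = 1/3 × 4.20 × 10^-4 = 1.40 × 10^-4 mol
[IO3^-] = 1.40 × 10^-4 / 0.00985 = 0.0142 mol/L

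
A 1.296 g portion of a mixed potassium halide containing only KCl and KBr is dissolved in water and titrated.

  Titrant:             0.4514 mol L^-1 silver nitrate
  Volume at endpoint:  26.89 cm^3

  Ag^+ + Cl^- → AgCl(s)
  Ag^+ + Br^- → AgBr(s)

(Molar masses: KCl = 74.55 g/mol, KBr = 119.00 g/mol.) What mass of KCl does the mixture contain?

n(AgNO3) = 0.02689 × 0.4514 = 0.01214 mol
Let x = n(KCl), y = n(KBr).
Titrant: 1x + 1y = 0.01214;  mass: 74.55x + 119.00y = 1.296
Solving, x = 3.339 × 10^-3 mol, y = 8.799 × 10^-3 mol
mass of KCl = 3.339 × 10^-3 × 74.55 = 0.2490 g

0.2490 g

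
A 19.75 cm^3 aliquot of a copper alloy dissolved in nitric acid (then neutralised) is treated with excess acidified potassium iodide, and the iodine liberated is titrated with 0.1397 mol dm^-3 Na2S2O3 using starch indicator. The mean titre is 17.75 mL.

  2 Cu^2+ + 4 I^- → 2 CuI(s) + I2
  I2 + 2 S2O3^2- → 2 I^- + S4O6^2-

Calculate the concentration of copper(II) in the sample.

n(S2O3^2-) = 0.01775 × 0.1397 = 2.480 × 10^-3 mol
n(I2) = n(S2O3^2-)/2 = 1.240 × 10^-3 mol
From the 2:1 ratio, n(Cu2+) in the aliquot = 2/1 × 1.240 × 10^-3 = 2.480 × 10^-3 mol
[Cu2+] = 2.480 × 10^-3 / 0.01975 = 0.1256 mol/L

0.1256 mol/L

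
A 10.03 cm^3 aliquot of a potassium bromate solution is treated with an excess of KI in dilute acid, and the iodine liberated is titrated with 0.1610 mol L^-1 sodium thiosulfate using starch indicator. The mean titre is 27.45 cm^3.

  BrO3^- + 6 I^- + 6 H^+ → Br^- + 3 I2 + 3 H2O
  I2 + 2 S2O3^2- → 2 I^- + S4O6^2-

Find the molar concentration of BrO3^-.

0.07344 mol/L

n(S2O3^2-) = 0.02745 × 0.1610 = 4.419 × 10^-3 mol
n(I2) = n(S2O3^2-)/2 = 2.210 × 10^-3 mol
From the 1:3 ratio, n(BrO3^-) in the aliquot = 1/3 × 2.210 × 10^-3 = 7.366 × 10^-4 mol
[BrO3^-] = 7.366 × 10^-4 / 0.01003 = 0.07344 mol/L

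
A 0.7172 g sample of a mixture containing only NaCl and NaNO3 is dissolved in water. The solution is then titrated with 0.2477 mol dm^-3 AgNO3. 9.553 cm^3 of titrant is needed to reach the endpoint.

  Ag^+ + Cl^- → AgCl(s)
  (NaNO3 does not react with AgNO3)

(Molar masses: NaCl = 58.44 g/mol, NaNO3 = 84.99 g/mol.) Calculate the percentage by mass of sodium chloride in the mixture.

n(AgNO3) = 0.009553 × 0.2477 = 2.366 × 10^-3 mol
Let x = n(NaCl), y = n(NaNO3).
Titrant: 1x = 2.366 × 10^-3;  mass: 58.44x + 84.99y = 0.7172
Solving, x = 2.366 × 10^-3 mol, y = 6.812 × 10^-3 mol
mass of NaCl = 2.366 × 10^-3 × 58.44 = 0.1383 g
% NaCl = 0.1383 / 0.7172 × 100 = 19.28 %

19.28 %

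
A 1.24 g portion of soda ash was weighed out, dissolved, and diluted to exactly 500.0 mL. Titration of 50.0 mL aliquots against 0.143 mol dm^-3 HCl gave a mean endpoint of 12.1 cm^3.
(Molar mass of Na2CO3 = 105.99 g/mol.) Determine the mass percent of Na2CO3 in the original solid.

Na2CO3 + 2 HCl → 2 NaCl + H2O + CO2
n(HCl) per titration = 0.0121 × 0.143 = 1.73 × 10^-3 mol
From the 1:2 ratio, n(Na2CO3) in each aliquot = 1/2 × 1.73 × 10^-3 = 8.65 × 10^-4 mol
n(Na2CO3) in the whole flask = 8.65 × 10^-4 × 500.0/50.0 = 8.65 × 10^-3 mol
mass of Na2CO3 = 8.65 × 10^-3 × 105.99 = 0.917 g
% Na2CO3 = 0.917 / 1.24 × 100 = 73.9 %

73.9 %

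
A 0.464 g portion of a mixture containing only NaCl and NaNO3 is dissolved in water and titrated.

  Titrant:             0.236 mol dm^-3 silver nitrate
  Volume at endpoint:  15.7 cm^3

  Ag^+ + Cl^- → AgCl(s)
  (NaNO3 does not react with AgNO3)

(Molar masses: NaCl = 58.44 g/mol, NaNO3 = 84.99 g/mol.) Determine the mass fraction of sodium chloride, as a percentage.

46.7 %

n(AgNO3) = 0.0157 × 0.236 = 3.71 × 10^-3 mol
Let x = n(NaCl), y = n(NaNO3).
Titrant: 1x = 3.71 × 10^-3;  mass: 58.44x + 84.99y = 0.464
Solving, x = 3.71 × 10^-3 mol, y = 2.91 × 10^-3 mol
mass of NaCl = 3.71 × 10^-3 × 58.44 = 0.217 g
% NaCl = 0.217 / 0.464 × 100 = 46.7 %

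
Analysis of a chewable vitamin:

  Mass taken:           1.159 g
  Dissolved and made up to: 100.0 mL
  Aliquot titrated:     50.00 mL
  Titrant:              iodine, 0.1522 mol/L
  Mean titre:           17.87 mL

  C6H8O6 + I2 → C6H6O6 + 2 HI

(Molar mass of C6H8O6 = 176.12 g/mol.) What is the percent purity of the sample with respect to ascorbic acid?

n(I2) per titration = 0.01787 × 0.1522 = 2.720 × 10^-3 mol
n(C6H8O6) in each aliquot = 2.720 × 10^-3 mol (1:1 ratio)
n(C6H8O6) in the whole flask = 2.720 × 10^-3 × 100.0/50.00 = 5.440 × 10^-3 mol
mass of C6H8O6 = 5.440 × 10^-3 × 176.12 = 0.9580 g
% C6H8O6 = 0.9580 / 1.159 × 100 = 82.66 %

82.66 %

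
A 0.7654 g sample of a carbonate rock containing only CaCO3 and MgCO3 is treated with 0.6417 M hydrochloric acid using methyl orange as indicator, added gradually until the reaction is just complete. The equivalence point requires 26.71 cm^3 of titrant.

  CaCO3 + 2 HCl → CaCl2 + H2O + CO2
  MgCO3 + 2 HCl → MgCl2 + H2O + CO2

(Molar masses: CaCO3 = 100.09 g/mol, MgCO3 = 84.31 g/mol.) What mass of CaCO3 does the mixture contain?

n(HCl) = 0.02671 × 0.6417 = 0.01714 mol
Let x = n(CaCO3), y = n(MgCO3).
Titrant: 2x + 2y = 0.01714;  mass: 100.09x + 84.31y = 0.7654
Solving, x = 2.717 × 10^-3 mol, y = 5.853 × 10^-3 mol
mass of CaCO3 = 2.717 × 10^-3 × 100.09 = 0.2719 g

0.2719 g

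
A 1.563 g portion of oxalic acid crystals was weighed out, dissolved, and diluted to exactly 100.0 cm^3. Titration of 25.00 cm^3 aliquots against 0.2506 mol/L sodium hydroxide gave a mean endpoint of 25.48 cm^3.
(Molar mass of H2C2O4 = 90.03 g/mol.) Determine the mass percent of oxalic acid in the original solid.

73.56 %

H2C2O4 + 2 NaOH → Na2C2O4 + 2 H2O
n(NaOH) per titration = 0.02548 × 0.2506 = 6.385 × 10^-3 mol
From the 1:2 ratio, n(H2C2O4) in each aliquot = 1/2 × 6.385 × 10^-3 = 3.193 × 10^-3 mol
n(H2C2O4) in the whole flask = 3.193 × 10^-3 × 100.0/25.00 = 0.01277 mol
mass of H2C2O4 = 0.01277 × 90.03 = 1.150 g
% H2C2O4 = 1.150 / 1.563 × 100 = 73.56 %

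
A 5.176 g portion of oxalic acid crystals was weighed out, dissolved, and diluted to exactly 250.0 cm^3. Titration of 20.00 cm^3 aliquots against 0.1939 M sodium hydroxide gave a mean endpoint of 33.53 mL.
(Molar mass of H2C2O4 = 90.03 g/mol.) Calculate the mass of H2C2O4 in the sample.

3.658 g

H2C2O4 + 2 NaOH → Na2C2O4 + 2 H2O
n(NaOH) per titration = 0.03353 × 0.1939 = 6.501 × 10^-3 mol
From the 1:2 ratio, n(H2C2O4) in each aliquot = 1/2 × 6.501 × 10^-3 = 3.251 × 10^-3 mol
n(H2C2O4) in the whole flask = 3.251 × 10^-3 × 250.0/20.00 = 0.04063 mol
mass of H2C2O4 = 0.04063 × 90.03 = 3.658 g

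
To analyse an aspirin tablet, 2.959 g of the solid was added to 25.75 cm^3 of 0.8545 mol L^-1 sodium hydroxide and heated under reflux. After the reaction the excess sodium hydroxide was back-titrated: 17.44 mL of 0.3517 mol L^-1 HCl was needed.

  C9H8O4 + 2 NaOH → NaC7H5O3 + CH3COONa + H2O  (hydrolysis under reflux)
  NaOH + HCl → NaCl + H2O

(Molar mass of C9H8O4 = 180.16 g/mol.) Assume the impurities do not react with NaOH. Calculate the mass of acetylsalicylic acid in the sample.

n(NaOH) added = 0.02575 × 0.8545 = 0.02200 mol
n(HCl) used in back-titration = 0.01744 × 0.3517 = 6.134 × 10^-3 mol
n(NaOH) left over = 6.134 × 10^-3 mol (1:1 ratio)
n(NaOH) consumed by analyte = 0.02200 − 6.134 × 10^-3 = 0.01587 mol
From the 1:2 ratio, n(C9H8O4) = 1/2 × 0.01587 = 7.935 × 10^-3 mol
mass of C9H8O4 = 7.935 × 10^-3 × 180.16 = 1.430 g

1.430 g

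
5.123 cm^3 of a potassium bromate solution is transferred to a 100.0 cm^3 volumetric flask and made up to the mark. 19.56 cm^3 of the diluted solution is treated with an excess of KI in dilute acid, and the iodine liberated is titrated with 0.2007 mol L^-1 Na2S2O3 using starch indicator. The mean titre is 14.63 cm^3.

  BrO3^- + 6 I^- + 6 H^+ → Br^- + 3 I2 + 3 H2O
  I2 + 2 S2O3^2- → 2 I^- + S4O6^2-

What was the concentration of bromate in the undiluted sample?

n(S2O3^2-) = 0.01463 × 0.2007 = 2.936 × 10^-3 mol
n(I2) = n(S2O3^2-)/2 = 1.468 × 10^-3 mol
From the 1:3 ratio, n(BrO3^-) in the aliquot = 1/3 × 1.468 × 10^-3 = 4.894 × 10^-4 mol
[BrO3^-]_dilute = 4.894 × 10^-4 / 0.01956 = 0.02502 mol/L
[BrO3^-]_original = 0.02502 × 100.0/5.123 = 0.4884 mol/L

0.4884 mol/L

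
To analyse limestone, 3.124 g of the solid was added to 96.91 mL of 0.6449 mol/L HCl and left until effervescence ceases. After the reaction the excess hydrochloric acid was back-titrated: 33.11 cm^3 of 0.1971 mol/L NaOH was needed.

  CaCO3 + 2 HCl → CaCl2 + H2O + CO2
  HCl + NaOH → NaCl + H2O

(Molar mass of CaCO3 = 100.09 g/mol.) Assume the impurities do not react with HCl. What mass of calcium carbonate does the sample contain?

n(HCl) added = 0.09691 × 0.6449 = 0.06250 mol
n(NaOH) used in back-titration = 0.03311 × 0.1971 = 6.526 × 10^-3 mol
n(HCl) left over = 6.526 × 10^-3 mol (1:1 ratio)
n(HCl) consumed by analyte = 0.06250 − 6.526 × 10^-3 = 0.05597 mol
From the 1:2 ratio, n(CaCO3) = 1/2 × 0.05597 = 0.02799 mol
mass of CaCO3 = 0.02799 × 100.09 = 2.801 g

2.801 g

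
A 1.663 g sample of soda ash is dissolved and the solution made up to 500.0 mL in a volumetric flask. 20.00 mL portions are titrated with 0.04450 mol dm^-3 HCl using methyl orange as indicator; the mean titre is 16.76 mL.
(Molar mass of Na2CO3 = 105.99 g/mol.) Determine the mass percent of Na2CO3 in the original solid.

59.42 %

Na2CO3 + 2 HCl → 2 NaCl + H2O + CO2
n(HCl) per titration = 0.01676 × 0.04450 = 7.458 × 10^-4 mol
From the 1:2 ratio, n(Na2CO3) in each aliquot = 1/2 × 7.458 × 10^-4 = 3.729 × 10^-4 mol
n(Na2CO3) in the whole flask = 3.729 × 10^-4 × 500.0/20.00 = 9.323 × 10^-3 mol
mass of Na2CO3 = 9.323 × 10^-3 × 105.99 = 0.9881 g
% Na2CO3 = 0.9881 / 1.663 × 100 = 59.42 %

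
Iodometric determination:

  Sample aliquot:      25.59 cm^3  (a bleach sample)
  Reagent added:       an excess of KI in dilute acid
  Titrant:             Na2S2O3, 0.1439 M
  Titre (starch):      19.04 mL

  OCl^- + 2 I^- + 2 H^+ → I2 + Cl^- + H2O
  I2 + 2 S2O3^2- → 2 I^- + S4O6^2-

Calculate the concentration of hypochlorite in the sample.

0.05353 M

n(S2O3^2-) = 0.01904 × 0.1439 = 2.740 × 10^-3 mol
n(I2) = n(S2O3^2-)/2 = 1.370 × 10^-3 mol
n(OCl^-) in the aliquot = 1.370 × 10^-3 mol (1:1 ratio)
[OCl^-] = 1.370 × 10^-3 / 0.02559 = 0.05353 mol/L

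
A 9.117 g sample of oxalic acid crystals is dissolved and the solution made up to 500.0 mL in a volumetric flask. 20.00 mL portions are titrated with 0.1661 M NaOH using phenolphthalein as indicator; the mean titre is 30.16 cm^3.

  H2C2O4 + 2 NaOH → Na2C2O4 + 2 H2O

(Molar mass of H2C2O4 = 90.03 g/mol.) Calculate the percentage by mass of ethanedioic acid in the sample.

n(NaOH) per titration = 0.03016 × 0.1661 = 5.010 × 10^-3 mol
From the 1:2 ratio, n(H2C2O4) in each aliquot = 1/2 × 5.010 × 10^-3 = 2.505 × 10^-3 mol
n(H2C2O4) in the whole flask = 2.505 × 10^-3 × 500.0/20.00 = 0.06262 mol
mass of H2C2O4 = 0.06262 × 90.03 = 5.638 g
% H2C2O4 = 5.638 / 9.117 × 100 = 61.84 %

61.84 %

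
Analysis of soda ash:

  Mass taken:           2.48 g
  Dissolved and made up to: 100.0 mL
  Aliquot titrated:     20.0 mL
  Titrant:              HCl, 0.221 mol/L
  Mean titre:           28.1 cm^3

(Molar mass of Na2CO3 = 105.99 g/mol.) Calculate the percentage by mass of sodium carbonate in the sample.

Na2CO3 + 2 HCl → 2 NaCl + H2O + CO2
n(HCl) per titration = 0.0281 × 0.221 = 6.21 × 10^-3 mol
From the 1:2 ratio, n(Na2CO3) in each aliquot = 1/2 × 6.21 × 10^-3 = 3.11 × 10^-3 mol
n(Na2CO3) in the whole flask = 3.11 × 10^-3 × 100.0/20.0 = 0.0155 mol
mass of Na2CO3 = 0.0155 × 105.99 = 1.65 g
% Na2CO3 = 1.65 / 2.48 × 100 = 66.4 %

66.4 %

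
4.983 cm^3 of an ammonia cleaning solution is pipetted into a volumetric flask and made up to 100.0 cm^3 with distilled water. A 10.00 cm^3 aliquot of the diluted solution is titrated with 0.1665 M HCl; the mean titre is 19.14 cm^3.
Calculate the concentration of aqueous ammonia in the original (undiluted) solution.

6.395 M

NH3 + HCl → NH4Cl
n(HCl) = 0.01914 × 0.1665 = 3.187 × 10^-3 mol
n(NH3) in the aliquot = 3.187 × 10^-3 mol (1:1 ratio)
[NH3]_dilute = 3.187 × 10^-3 / 0.01000 = 0.3187 mol/L
Dilution factor = 100.0 / 4.983 = 20.07
[NH3]_stock = 0.3187 × 20.07 = 6.395 mol/L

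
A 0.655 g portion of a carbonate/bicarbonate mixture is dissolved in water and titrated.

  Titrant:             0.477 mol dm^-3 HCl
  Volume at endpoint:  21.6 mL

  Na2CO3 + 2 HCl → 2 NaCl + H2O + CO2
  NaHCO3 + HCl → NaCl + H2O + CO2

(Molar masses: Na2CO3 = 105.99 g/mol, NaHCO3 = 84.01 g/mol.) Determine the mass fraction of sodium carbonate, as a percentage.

54.9 %

n(HCl) = 0.0216 × 0.477 = 0.0103 mol
Let x = n(Na2CO3), y = n(NaHCO3).
Titrant: 2x + 1y = 0.0103;  mass: 105.99x + 84.01y = 0.655
Solving, x = 3.39 × 10^-3 mol, y = 3.51 × 10^-3 mol
mass of Na2CO3 = 3.39 × 10^-3 × 105.99 = 0.360 g
% Na2CO3 = 0.360 / 0.655 × 100 = 54.9 %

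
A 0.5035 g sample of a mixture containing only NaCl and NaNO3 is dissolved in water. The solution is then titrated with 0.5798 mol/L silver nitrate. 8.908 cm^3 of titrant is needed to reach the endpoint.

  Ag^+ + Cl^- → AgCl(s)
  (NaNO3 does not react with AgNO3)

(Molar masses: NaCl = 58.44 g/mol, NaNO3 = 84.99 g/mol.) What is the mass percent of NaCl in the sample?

59.95 %

n(AgNO3) = 0.008908 × 0.5798 = 5.165 × 10^-3 mol
Let x = n(NaCl), y = n(NaNO3).
Titrant: 1x = 5.165 × 10^-3;  mass: 58.44x + 84.99y = 0.5035
Solving, x = 5.165 × 10^-3 mol, y = 2.373 × 10^-3 mol
mass of NaCl = 5.165 × 10^-3 × 58.44 = 0.3018 g
% NaCl = 0.3018 / 0.5035 × 100 = 59.95 %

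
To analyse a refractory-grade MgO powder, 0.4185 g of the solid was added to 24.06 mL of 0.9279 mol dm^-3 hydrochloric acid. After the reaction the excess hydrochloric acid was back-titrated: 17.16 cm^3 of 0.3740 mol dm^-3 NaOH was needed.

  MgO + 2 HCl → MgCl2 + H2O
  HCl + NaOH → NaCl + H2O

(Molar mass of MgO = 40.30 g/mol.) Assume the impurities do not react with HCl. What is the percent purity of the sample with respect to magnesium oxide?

76.59 %

n(HCl) added = 0.02406 × 0.9279 = 0.02233 mol
n(NaOH) used in back-titration = 0.01716 × 0.3740 = 6.418 × 10^-3 mol
n(HCl) left over = 6.418 × 10^-3 mol (1:1 ratio)
n(HCl) consumed by analyte = 0.02233 − 6.418 × 10^-3 = 0.01591 mol
From the 1:2 ratio, n(MgO) = 1/2 × 0.01591 = 7.954 × 10^-3 mol
mass of MgO = 7.954 × 10^-3 × 40.30 = 0.3205 g
% MgO = 0.3205 / 0.4185 × 100 = 76.59 %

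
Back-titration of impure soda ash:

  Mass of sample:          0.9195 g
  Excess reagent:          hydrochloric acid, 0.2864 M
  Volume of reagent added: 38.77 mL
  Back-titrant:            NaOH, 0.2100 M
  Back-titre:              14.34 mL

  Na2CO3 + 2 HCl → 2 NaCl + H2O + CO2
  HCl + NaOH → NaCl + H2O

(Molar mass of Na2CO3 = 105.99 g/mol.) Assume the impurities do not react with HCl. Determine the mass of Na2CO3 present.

n(HCl) added = 0.03877 × 0.2864 = 0.01110 mol
n(NaOH) used in back-titration = 0.01434 × 0.2100 = 3.011 × 10^-3 mol
n(HCl) left over = 3.011 × 10^-3 mol (1:1 ratio)
n(HCl) consumed by analyte = 0.01110 − 3.011 × 10^-3 = 8.092 × 10^-3 mol
From the 1:2 ratio, n(Na2CO3) = 1/2 × 8.092 × 10^-3 = 4.046 × 10^-3 mol
mass of Na2CO3 = 4.046 × 10^-3 × 105.99 = 0.4289 g

0.4289 g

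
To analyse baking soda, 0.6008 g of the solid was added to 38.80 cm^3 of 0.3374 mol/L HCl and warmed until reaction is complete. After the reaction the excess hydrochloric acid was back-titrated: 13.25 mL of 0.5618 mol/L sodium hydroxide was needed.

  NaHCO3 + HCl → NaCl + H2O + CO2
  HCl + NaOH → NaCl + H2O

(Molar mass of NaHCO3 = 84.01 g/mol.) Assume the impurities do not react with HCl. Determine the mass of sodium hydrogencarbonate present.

0.4744 g

n(HCl) added = 0.03880 × 0.3374 = 0.01309 mol
n(NaOH) used in back-titration = 0.01325 × 0.5618 = 7.444 × 10^-3 mol
n(HCl) left over = 7.444 × 10^-3 mol (1:1 ratio)
n(HCl) consumed by analyte = 0.01309 − 7.444 × 10^-3 = 5.647 × 10^-3 mol
n(NaHCO3) = 5.647 × 10^-3 mol (1:1 ratio)
mass of NaHCO3 = 5.647 × 10^-3 × 84.01 = 0.4744 g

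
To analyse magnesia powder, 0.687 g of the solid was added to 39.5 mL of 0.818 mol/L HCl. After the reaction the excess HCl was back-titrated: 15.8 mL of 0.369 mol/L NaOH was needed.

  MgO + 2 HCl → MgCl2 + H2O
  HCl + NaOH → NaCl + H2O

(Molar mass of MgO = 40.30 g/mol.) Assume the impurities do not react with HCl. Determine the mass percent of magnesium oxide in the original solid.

n(HCl) added = 0.0395 × 0.818 = 0.0323 mol
n(NaOH) used in back-titration = 0.0158 × 0.369 = 5.83 × 10^-3 mol
n(HCl) left over = 5.83 × 10^-3 mol (1:1 ratio)
n(HCl) consumed by analyte = 0.0323 − 5.83 × 10^-3 = 0.0265 mol
From the 1:2 ratio, n(MgO) = 1/2 × 0.0265 = 0.0132 mol
mass of MgO = 0.0132 × 40.30 = 0.534 g
% MgO = 0.534 / 0.687 × 100 = 77.7 %

77.7 %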